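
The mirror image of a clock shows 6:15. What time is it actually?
Reflection across the vertical (12-6) axis maps a hand at angle A degrees to (360 - A) degrees, which sends a reading of T minutes past 12:00 to (720 - T) minutes past 12:00.
Mirror reads 6:15 = 375 minutes past 12:00.
Actual time: (720 - 375) mod 720 = 345 minutes = 5:45.

Final answer: 5:45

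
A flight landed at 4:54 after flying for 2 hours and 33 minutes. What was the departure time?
Starting time: 4:54 = 294 total minutes past 12:00
Subtracting: 2 hours and 33 minutes = 153 minutes
294 - 153 = 141 minutes
= 2 hours and 21 minutes past 12:00 = 2:21

Final answer: 2:21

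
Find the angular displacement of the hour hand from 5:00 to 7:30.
The hour hand moves 0.5 degrees per minute.
Time elapsed: 7:30 - 5:00 = 150 minutes
Angular displacement: 150 x 0.5 = 75 degrees

Final answer: 75 degrees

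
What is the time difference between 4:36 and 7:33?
From 4:36 to 7:33:
(7 x 60 + 33) - (4 x 60 + 36) = 453 - 276 = 177 minutes
= 2 hours and 57 minutes

Final answer: 2 hours and 57 minutes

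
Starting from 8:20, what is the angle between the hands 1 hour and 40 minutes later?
First find the time 1 hour and 40 minutes after 8:20.
Total minutes: 8 x 60 + 20 + 1 x 60 + 40 = 600.
600 mod 720 = 600 minutes = 10:00.
Now compute the angle at 10:00:
Hour hand: 10 x 30 + 0 x 0.5 = 300 degrees
Minute hand: 0 x 6 = 0 degrees
Difference: |300 - 0| = 300 degrees
Smaller angle: 360 - 300 = 60 degrees

Final answer: 60 degrees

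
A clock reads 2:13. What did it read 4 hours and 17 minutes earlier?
Starting time: 2:13 = 133 total minutes past 12:00
Subtracting: 4 hours and 17 minutes = 257 minutes
133 - 257 = -124 (negative, add 12 hours = 720) = 596 minutes
= 9 hours and 56 minutes past 12:00 = 9:56

Final answer: 9:56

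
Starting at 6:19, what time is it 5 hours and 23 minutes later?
Starting time: 6:19
Adding 23 minutes to 19 minutes: 19 + 23 = 42 minutes
Adding 5 hours: 6 + 5 = 11
Final time: 11:42

Final answer: 11:42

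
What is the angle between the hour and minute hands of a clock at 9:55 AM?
Hour hand position: 9 x 30 + 55 x 0.5 = 297.5 degrees
Minute hand position: 55 x 6 = 330 degrees
Difference: |297.5 - 330| = 32.5 degrees
The angle between the hands is 32.5 degrees

Final answer: 32.5 degrees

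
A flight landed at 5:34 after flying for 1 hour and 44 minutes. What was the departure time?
Starting time: 5:34 = 334 total minutes past 12:00
Subtracting: 1 hour and 44 minutes = 104 minutes
334 - 104 = 230 minutes
= 3 hours and 50 minutes past 12:00 = 3:50

Final answer: 3:50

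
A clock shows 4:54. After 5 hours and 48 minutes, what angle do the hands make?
First find the time 5 hours and 48 minutes after 4:54.
Total minutes: 4 x 60 + 54 + 5 x 60 + 48 = 642.
642 mod 720 = 642 minutes = 10:42.
Now compute the angle at 10:42:
Hour hand: 10 x 30 + 42 x 0.5 = 321 degrees
Minute hand: 42 x 6 = 252 degrees
Difference: |321 - 252| = 69 degrees
The angle is 69 degrees

Final answer: 69 degrees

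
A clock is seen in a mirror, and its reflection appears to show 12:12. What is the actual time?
Reflection across the vertical (12-6) axis maps a hand at angle A degrees to (360 - A) degrees, which sends a reading of T minutes past 12:00 to (720 - T) minutes past 12:00.
Mirror reads 12:12 = 12 minutes past 12:00.
Actual time: (720 - 12) mod 720 = 708 minutes = 11:48.

Final answer: 11:48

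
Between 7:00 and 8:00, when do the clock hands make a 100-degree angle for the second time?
At t minutes past 7:00, the hour hand is at 30 x 7 + 0.5t degrees and the minute hand is at 6t degrees.
The smaller angle between them is 100 degrees when |30H - 5.5t| = 100 or |30H - 5.5t| = 260.
With H = 7, solve 30 x 7 - 5.5t = +/- target for each target:
  t = (30 x 7 - 100) / 5.5 = 20
  t = (30 x 7 + 100) / 5.5 = 56.36
  t = (30 x 7 - 260) / 5.5 = -9.09 (outside (0, 60))
  t = (30 x 7 + 260) / 5.5 = 85.45 (outside (0, 60))
Valid solutions in (0, 60): {20, 56.36} minutes.
The second occurrence is t = 56.36 minutes.
The hands form a 100-degree angle at 56.36 minutes past 7:00.

Final answer: 56.36 minutes past 7:00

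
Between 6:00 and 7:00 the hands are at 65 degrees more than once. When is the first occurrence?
At t minutes past 6:00, the hour hand is at 30 x 6 + 0.5t degrees and the minute hand is at 6t degrees.
The smaller angle between them is 65 degrees when |30H - 5.5t| = 65 or |30H - 5.5t| = 295.
With H = 6, solve 30 x 6 - 5.5t = +/- target for each target:
  t = (30 x 6 - 65) / 5.5 = 20.91
  t = (30 x 6 + 65) / 5.5 = 44.55
  t = (30 x 6 - 295) / 5.5 = -20.91 (outside (0, 60))
  t = (30 x 6 + 295) / 5.5 = 86.36 (outside (0, 60))
Valid solutions in (0, 60): {20.91, 44.55} minutes.
The first occurrence is t = 20.91 minutes.
The hands form a 65-degree angle at 20.91 minutes past 6:00.

Final answer: 20.91 minutes past 6:00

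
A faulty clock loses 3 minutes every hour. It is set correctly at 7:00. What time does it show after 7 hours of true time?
For every 60 true minutes, the faulty clock advances 60 - 3 = 57 minutes.
True elapsed: 7 hours = 420 minutes.
Faulty clock advances: 420 x 57/60 = 399 minutes (drift: 21 minutes behind).
Shown time: 7:00 + 399 minutes = 1:39.

Final answer: 1:39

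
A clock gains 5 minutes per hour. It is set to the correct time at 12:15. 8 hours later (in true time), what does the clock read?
For every 60 true minutes, the faulty clock advances 60 + 5 = 65 minutes.
True elapsed: 8 hours = 480 minutes.
Faulty clock advances: 480 x 65/60 = 520 minutes (drift: 40 minutes ahead).
Shown time: 12:15 + 520 minutes = 8:55.

Final answer: 8:55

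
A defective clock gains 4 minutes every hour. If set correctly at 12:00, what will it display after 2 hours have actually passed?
For every 60 true minutes, the faulty clock advances 60 + 4 = 64 minutes.
True elapsed: 2 hours = 120 minutes.
Faulty clock advances: 120 x 64/60 = 128 minutes (drift: 8 minutes ahead).
Shown time: 12:00 + 128 minutes = 2:08.

Final answer: 2:08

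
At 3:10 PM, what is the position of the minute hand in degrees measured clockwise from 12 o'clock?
The minute hand moves 6 degrees per minute.
At 3:10: 10 x 6 = 60 degrees

Final answer: 60 degrees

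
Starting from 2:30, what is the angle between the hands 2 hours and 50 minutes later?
First find the time 2 hours and 50 minutes after 2:30.
Total minutes: 2 x 60 + 30 + 2 x 60 + 50 = 320.
320 mod 720 = 320 minutes = 5:20.
Now compute the angle at 5:20:
Hour hand: 5 x 30 + 20 x 0.5 = 160 degrees
Minute hand: 20 x 6 = 120 degrees
Difference: |160 - 120| = 40 degrees
The angle is 40 degrees

Final answer: 40 degrees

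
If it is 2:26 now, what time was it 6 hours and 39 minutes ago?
Starting time: 2:26 = 146 total minutes past 12:00
Subtracting: 6 hours and 39 minutes = 399 minutes
146 - 399 = -253 (negative, add 12 hours = 720) = 467 minutes
= 7 hours and 47 minutes past 12:00 = 7:47

Final answer: 7:47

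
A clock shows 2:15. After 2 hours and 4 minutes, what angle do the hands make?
First find the time 2 hours and 4 minutes after 2:15.
Total minutes: 2 x 60 + 15 + 2 x 60 + 4 = 259.
259 mod 720 = 259 minutes = 4:19.
Now compute the angle at 4:19:
Hour hand: 4 x 30 + 19 x 0.5 = 129.5 degrees
Minute hand: 19 x 6 = 114 degrees
Difference: |129.5 - 114| = 15.5 degrees
The angle is 15.5 degrees

Final answer: 15.5 degrees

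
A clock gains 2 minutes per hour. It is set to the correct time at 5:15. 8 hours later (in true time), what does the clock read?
For every 60 true minutes, the faulty clock advances 60 + 2 = 62 minutes.
True elapsed: 8 hours = 480 minutes.
Faulty clock advances: 480 x 62/60 = 496 minutes (drift: 16 minutes ahead).
Shown time: 5:15 + 496 minutes = 1:31.

Final answer: 1:31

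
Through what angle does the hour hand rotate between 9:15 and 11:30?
The hour hand moves 0.5 degrees per minute.
Time elapsed: 11:30 - 9:15 = 135 minutes
Angular displacement: 135 x 0.5 = 67.5 degrees

Final answer: 67.5 degrees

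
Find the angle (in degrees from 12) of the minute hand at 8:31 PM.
The minute hand moves 6 degrees per minute.
At 8:31: 31 x 6 = 186 degrees

Final answer: 186 degrees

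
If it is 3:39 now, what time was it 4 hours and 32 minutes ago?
Starting time: 3:39 = 219 total minutes past 12:00
Subtracting: 4 hours and 32 minutes = 272 minutes
219 - 272 = -53 (negative, add 12 hours = 720) = 667 minutes
= 11 hours and 7 minutes past 12:00 = 11:07

Final answer: 11:07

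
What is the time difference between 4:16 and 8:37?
From 4:16 to 8:37:
(8 x 60 + 37) - (4 x 60 + 16) = 517 - 256 = 261 minutes
= 4 hours and 21 minutes

Final answer: 4 hours and 21 minutes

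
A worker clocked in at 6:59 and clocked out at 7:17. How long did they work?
From 6:59 to 7:17:
(7 x 60 + 17) - (6 x 60 + 59) = 437 - 419 = 18 minutes
= 18 minutes

Final answer: 18 minutes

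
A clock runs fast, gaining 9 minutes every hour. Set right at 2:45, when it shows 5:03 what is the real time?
For every 60 true minutes, the faulty clock advances 69 minutes, so 1 faulty-clock minute corresponds to 60/69 true minutes.
From 2:45 to 5:03 on the faulty dial is 138 minutes.
True elapsed: 138 x 60/69 = 120 minutes = 2 hours.
True time: 2:45 + 2 hours = 4:45.

Final answer: 4:45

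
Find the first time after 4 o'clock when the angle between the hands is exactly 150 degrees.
At t minutes past 4:00, the hour hand is at 30 x 4 + 0.5t degrees and the minute hand is at 6t degrees.
The smaller angle between them is 150 degrees when |30H - 5.5t| = 150 or |30H - 5.5t| = 210.
With H = 4, solve 30 x 4 - 5.5t = +/- target for each target:
  t = (30 x 4 - 150) / 5.5 = -5.45 (outside (0, 60))
  t = (30 x 4 + 150) / 5.5 = 49.09
  t = (30 x 4 - 210) / 5.5 = -16.36 (outside (0, 60))
  t = (30 x 4 + 210) / 5.5 = 60 (outside (0, 60))
Valid solutions in (0, 60): {49.09} minutes.
The first occurrence is t = 49.09 minutes.
The hands form a 150-degree angle at 49.09 minutes past 4:00.

Final answer: 49.09 minutes past 4:00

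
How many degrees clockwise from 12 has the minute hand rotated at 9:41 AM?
The minute hand moves 6 degrees per minute.
At 9:41: 41 x 6 = 246 degrees

Final answer: 246 degrees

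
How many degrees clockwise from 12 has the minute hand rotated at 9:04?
The minute hand moves 6 degrees per minute.
At 9:04: 4 x 6 = 24 degrees

Final answer: 24 degrees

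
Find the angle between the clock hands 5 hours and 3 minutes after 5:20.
First find the time 5 hours and 3 minutes after 5:20.
Total minutes: 5 x 60 + 20 + 5 x 60 + 3 = 623.
623 mod 720 = 623 minutes = 10:23.
Now compute the angle at 10:23:
Hour hand: 10 x 30 + 23 x 0.5 = 311.5 degrees
Minute hand: 23 x 6 = 138 degrees
Difference: |311.5 - 138| = 173.5 degrees
The angle is 173.5 degrees

Final answer: 173.5 degrees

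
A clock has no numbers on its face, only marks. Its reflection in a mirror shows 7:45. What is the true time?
Reflection across the vertical (12-6) axis maps a hand at angle A degrees to (360 - A) degrees, which sends a reading of T minutes past 12:00 to (720 - T) minutes past 12:00.
Mirror reads 7:45 = 465 minutes past 12:00.
Actual time: (720 - 465) mod 720 = 255 minutes = 4:15.

Final answer: 4:15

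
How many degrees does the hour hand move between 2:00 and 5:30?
The hour hand moves 0.5 degrees per minute.
Time elapsed: 5:30 - 2:00 = 210 minutes
Angular displacement: 210 x 0.5 = 105 degrees

Final answer: 105 degrees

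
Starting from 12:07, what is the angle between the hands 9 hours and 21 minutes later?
First find the time 9 hours and 21 minutes after 12:07.
Total minutes: 12 x 60 + 7 + 9 x 60 + 21 = 1288.
1288 mod 720 = 568 minutes = 9:28.
Now compute the angle at 9:28:
Hour hand: 9 x 30 + 28 x 0.5 = 284 degrees
Minute hand: 28 x 6 = 168 degrees
Difference: |284 - 168| = 116 degrees
The angle is 116 degrees

Final answer: 116 degrees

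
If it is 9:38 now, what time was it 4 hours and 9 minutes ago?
Starting time: 9:38 = 578 total minutes past 12:00
Subtracting: 4 hours and 9 minutes = 249 minutes
578 - 249 = 329 minutes
= 5 hours and 29 minutes past 12:00 = 5:29

Final answer: 5:29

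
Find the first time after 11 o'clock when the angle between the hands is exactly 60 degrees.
At t minutes past 11:00, the hour hand is at 30 x 11 + 0.5t degrees and the minute hand is at 6t degrees.
The smaller angle between them is 60 degrees when |30H - 5.5t| = 60 or |30H - 5.5t| = 300.
With H = 11, solve 30 x 11 - 5.5t = +/- target for each target:
  t = (30 x 11 - 60) / 5.5 = 49.09
  t = (30 x 11 + 60) / 5.5 = 70.91 (outside (0, 60))
  t = (30 x 11 - 300) / 5.5 = 5.45
  t = (30 x 11 + 300) / 5.5 = 114.55 (outside (0, 60))
Valid solutions in (0, 60): {5.45, 49.09} minutes.
The first occurrence is t = 5.45 minutes.
The hands form a 60-degree angle at 5.45 minutes past 11:00.

Final answer: 5.45 minutes past 11:00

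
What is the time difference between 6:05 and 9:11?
From 6:05 to 9:11:
(9 x 60 + 11) - (6 x 60 + 5) = 551 - 365 = 186 minutes
= 3 hours and 6 minutes

Final answer: 3 hours and 6 minutes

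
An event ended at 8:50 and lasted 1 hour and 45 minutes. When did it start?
Starting time: 8:50 = 530 total minutes past 12:00
Subtracting: 1 hour and 45 minutes = 105 minutes
530 - 105 = 425 minutes
= 7 hours and 5 minutes past 12:00 = 7:05

Final answer: 7:05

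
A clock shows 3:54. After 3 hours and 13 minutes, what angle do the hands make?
First find the time 3 hours and 13 minutes after 3:54.
Total minutes: 3 x 60 + 54 + 3 x 60 + 13 = 427.
427 mod 720 = 427 minutes = 7:07.
Now compute the angle at 7:07:
Hour hand: 7 x 30 + 7 x 0.5 = 213.5 degrees
Minute hand: 7 x 6 = 42 degrees
Difference: |213.5 - 42| = 171.5 degrees
The angle is 171.5 degrees

Final answer: 171.5 degrees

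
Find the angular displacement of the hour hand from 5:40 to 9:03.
The hour hand moves 0.5 degrees per minute.
Time elapsed: 9:03 - 5:40 = 203 minutes
Angular displacement: 203 x 0.5 = 101.5 degrees

Final answer: 101.5 degrees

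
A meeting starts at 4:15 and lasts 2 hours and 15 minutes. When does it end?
Starting time: 4:15
Adding 15 minutes to 15 minutes: 15 + 15 = 30 minutes
Adding 2 hours: 4 + 2 = 6
Final time: 6:30

Final answer: 6:30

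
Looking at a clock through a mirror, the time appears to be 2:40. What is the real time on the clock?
Reflection across the vertical (12-6) axis maps a hand at angle A degrees to (360 - A) degrees, which sends a reading of T minutes past 12:00 to (720 - T) minutes past 12:00.
Mirror reads 2:40 = 160 minutes past 12:00.
Actual time: (720 - 160) mod 720 = 560 minutes = 9:20.

Final answer: 9:20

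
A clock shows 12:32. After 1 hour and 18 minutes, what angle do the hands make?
First find the time 1 hour and 18 minutes after 12:32.
Total minutes: 12 x 60 + 32 + 1 x 60 + 18 = 830.
830 mod 720 = 110 minutes = 1:50.
Now compute the angle at 1:50:
Hour hand: 1 x 30 + 50 x 0.5 = 55 degrees
Minute hand: 50 x 6 = 300 degrees
Difference: |55 - 300| = 245 degrees
Smaller angle: 360 - 245 = 115 degrees

Final answer: 115 degrees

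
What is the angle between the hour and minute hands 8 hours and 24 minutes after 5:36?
First find the time 8 hours and 24 minutes after 5:36.
Total minutes: 5 x 60 + 36 + 8 x 60 + 24 = 840.
840 mod 720 = 120 minutes = 2:00.
Now compute the angle at 2:00:
Hour hand: 2 x 30 + 0 x 0.5 = 60 degrees
Minute hand: 0 x 6 = 0 degrees
Difference: |60 - 0| = 60 degrees
The angle is 60 degrees

Final answer: 60 degrees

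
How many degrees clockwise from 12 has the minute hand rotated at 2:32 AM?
The minute hand moves 6 degrees per minute.
At 2:32: 32 x 6 = 192 degrees

Final answer: 192 degrees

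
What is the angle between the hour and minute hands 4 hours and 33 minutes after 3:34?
First find the time 4 hours and 33 minutes after 3:34.
Total minutes: 3 x 60 + 34 + 4 x 60 + 33 = 487.
487 mod 720 = 487 minutes = 8:07.
Now compute the angle at 8:07:
Hour hand: 8 x 30 + 7 x 0.5 = 243.5 degrees
Minute hand: 7 x 6 = 42 degrees
Difference: |243.5 - 42| = 201.5 degrees
Smaller angle: 360 - 201.5 = 158.5 degrees

Final answer: 158.5 degrees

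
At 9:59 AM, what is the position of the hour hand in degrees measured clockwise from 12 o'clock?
The hour hand moves 30 degrees per hour and 0.5 degrees per minute.
At 9:59: (9) x 30 + 59 x 0.5 = 270 + 29.5 = 299.5 degrees

Final answer: 299.5 degrees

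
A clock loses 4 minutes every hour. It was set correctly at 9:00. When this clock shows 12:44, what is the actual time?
For every 60 true minutes, the faulty clock advances 56 minutes, so 1 faulty-clock minute corresponds to 60/56 true minutes.
From 9:00 to 12:44 on the faulty dial is 224 minutes.
True elapsed: 224 x 60/56 = 240 minutes = 4 hours.
True time: 9:00 + 4 hours = 1:00.

Final answer: 1:00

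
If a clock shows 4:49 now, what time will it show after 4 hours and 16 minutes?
Starting time: 4:49
Adding 16 minutes to 49 minutes: 49 + 16 = 65 minutes = 1 hour and 5 minutes
Adding 4 hours: 4 + 4 + 1 (carry) = 9
Final time: 9:05

Final answer: 9:05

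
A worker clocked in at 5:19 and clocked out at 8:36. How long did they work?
From 5:19 to 8:36:
(8 x 60 + 36) - (5 x 60 + 19) = 516 - 319 = 197 minutes
= 3 hours and 17 minutes

Final answer: 3 hours and 17 minutes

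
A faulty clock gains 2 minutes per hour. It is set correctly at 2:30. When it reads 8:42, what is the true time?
For every 60 true minutes, the faulty clock advances 62 minutes, so 1 faulty-clock minute corresponds to 60/62 true minutes.
From 2:30 to 8:42 on the faulty dial is 372 minutes.
True elapsed: 372 x 60/62 = 360 minutes = 6 hours.
True time: 2:30 + 6 hours = 8:30.

Final answer: 8:30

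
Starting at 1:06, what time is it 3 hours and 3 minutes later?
Starting time: 1:06
Adding 3 minutes to 6 minutes: 6 + 3 = 9 minutes
Adding 3 hours: 1 + 3 = 4
Final time: 4:09

Final answer: 4:09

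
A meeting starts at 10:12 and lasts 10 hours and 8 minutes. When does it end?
Starting time: 10:12
Adding 8 minutes to 12 minutes: 12 + 8 = 20 minutes
Adding 10 hours: 10 + 10 = 20 - 12 = 8
Final time: 8:20

Final answer: 8:20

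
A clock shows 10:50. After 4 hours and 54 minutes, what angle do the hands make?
First find the time 4 hours and 54 minutes after 10:50.
Total minutes: 10 x 60 + 50 + 4 x 60 + 54 = 944.
944 mod 720 = 224 minutes = 3:44.
Now compute the angle at 3:44:
Hour hand: 3 x 30 + 44 x 0.5 = 112 degrees
Minute hand: 44 x 6 = 264 degrees
Difference: |112 - 264| = 152 degrees
The angle is 152 degrees

Final answer: 152 degrees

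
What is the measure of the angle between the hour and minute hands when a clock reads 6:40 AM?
Hour hand position: 6 x 30 + 40 x 0.5 = 200 degrees
Minute hand position: 40 x 6 = 240 degrees
Difference: |200 - 240| = 40 degrees
The angle between the hands is 40 degrees

Final answer: 40 degrees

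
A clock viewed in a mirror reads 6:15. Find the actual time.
Reflection across the vertical (12-6) axis maps a hand at angle A degrees to (360 - A) degrees, which sends a reading of T minutes past 12:00 to (720 - T) minutes past 12:00.
Mirror reads 6:15 = 375 minutes past 12:00.
Actual time: (720 - 375) mod 720 = 345 minutes = 5:45.

Final answer: 5:45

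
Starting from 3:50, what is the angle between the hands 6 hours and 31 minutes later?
First find the time 6 hours and 31 minutes after 3:50.
Total minutes: 3 x 60 + 50 + 6 x 60 + 31 = 621.
621 mod 720 = 621 minutes = 10:21.
Now compute the angle at 10:21:
Hour hand: 10 x 30 + 21 x 0.5 = 310.5 degrees
Minute hand: 21 x 6 = 126 degrees
Difference: |310.5 - 126| = 184.5 degrees
Smaller angle: 360 - 184.5 = 175.5 degrees

Final answer: 175.5 degrees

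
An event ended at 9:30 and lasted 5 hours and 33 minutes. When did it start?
Starting time: 9:30 = 570 total minutes past 12:00
Subtracting: 5 hours and 33 minutes = 333 minutes
570 - 333 = 237 minutes
= 3 hours and 57 minutes past 12:00 = 3:57

Final answer: 3:57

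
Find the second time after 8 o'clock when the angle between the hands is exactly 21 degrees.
At t minutes past 8:00, the hour hand is at 30 x 8 + 0.5t degrees and the minute hand is at 6t degrees.
The smaller angle between them is 21 degrees when |30H - 5.5t| = 21 or |30H - 5.5t| = 339.
With H = 8, solve 30 x 8 - 5.5t = +/- target for each target:
  t = (30 x 8 - 21) / 5.5 = 39.82
  t = (30 x 8 + 21) / 5.5 = 47.45
  t = (30 x 8 - 339) / 5.5 = -18 (outside (0, 60))
  t = (30 x 8 + 339) / 5.5 = 105.27 (outside (0, 60))
Valid solutions in (0, 60): {39.82, 47.45} minutes.
The second occurrence is t = 47.45 minutes.
The hands form a 21-degree angle at 47.45 minutes past 8:00.

Final answer: 47.45 minutes past 8:00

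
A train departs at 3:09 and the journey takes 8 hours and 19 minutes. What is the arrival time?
Starting time: 3:09
Adding 19 minutes to 9 minutes: 9 + 19 = 28 minutes
Adding 8 hours: 3 + 8 = 11
Final time: 11:28

Final answer: 11:28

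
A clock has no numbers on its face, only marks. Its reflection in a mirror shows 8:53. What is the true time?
Reflection across the vertical (12-6) axis maps a hand at angle A degrees to (360 - A) degrees, which sends a reading of T minutes past 12:00 to (720 - T) minutes past 12:00.
Mirror reads 8:53 = 533 minutes past 12:00.
Actual time: (720 - 533) mod 720 = 187 minutes = 3:07.

Final answer: 3:07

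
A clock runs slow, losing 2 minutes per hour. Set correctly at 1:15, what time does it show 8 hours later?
For every 60 true minutes, the faulty clock advances 60 - 2 = 58 minutes.
True elapsed: 8 hours = 480 minutes.
Faulty clock advances: 480 x 58/60 = 464 minutes (drift: 16 minutes behind).
Shown time: 1:15 + 464 minutes = 8:59.

Final answer: 8:59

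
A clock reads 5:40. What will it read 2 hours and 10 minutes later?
Starting time: 5:40
Adding 10 minutes to 40 minutes: 40 + 10 = 50 minutes
Adding 2 hours: 5 + 2 = 7
Final time: 7:50

Final answer: 7:50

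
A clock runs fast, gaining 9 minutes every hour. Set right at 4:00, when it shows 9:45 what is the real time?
For every 60 true minutes, the faulty clock advances 69 minutes, so 1 faulty-clock minute corresponds to 60/69 true minutes.
From 4:00 to 9:45 on the faulty dial is 345 minutes.
True elapsed: 345 x 60/69 = 300 minutes = 5 hours.
True time: 4:00 + 5 hours = 9:00.

Final answer: 9:00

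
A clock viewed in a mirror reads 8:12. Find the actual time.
Reflection across the vertical (12-6) axis maps a hand at angle A degrees to (360 - A) degrees, which sends a reading of T minutes past 12:00 to (720 - T) minutes past 12:00.
Mirror reads 8:12 = 492 minutes past 12:00.
Actual time: (720 - 492) mod 720 = 228 minutes = 3:48.

Final answer: 3:48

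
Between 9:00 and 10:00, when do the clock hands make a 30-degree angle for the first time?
At t minutes past 9:00, the hour hand is at 30 x 9 + 0.5t degrees and the minute hand is at 6t degrees.
The smaller angle between them is 30 degrees when |30H - 5.5t| = 30 or |30H - 5.5t| = 330.
With H = 9, solve 30 x 9 - 5.5t = +/- target for each target:
  t = (30 x 9 - 30) / 5.5 = 43.64
  t = (30 x 9 + 30) / 5.5 = 54.55
  t = (30 x 9 - 330) / 5.5 = -10.91 (outside (0, 60))
  t = (30 x 9 + 330) / 5.5 = 109.09 (outside (0, 60))
Valid solutions in (0, 60): {43.64, 54.55} minutes.
The first occurrence is t = 43.64 minutes.
The hands form a 30-degree angle at 43.64 minutes past 9:00.

Final answer: 43.64 minutes past 9:00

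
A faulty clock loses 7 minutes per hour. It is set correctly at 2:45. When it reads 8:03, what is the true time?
For every 60 true minutes, the faulty clock advances 53 minutes, so 1 faulty-clock minute corresponds to 60/53 true minutes.
From 2:45 to 8:03 on the faulty dial is 318 minutes.
True elapsed: 318 x 60/53 = 360 minutes = 6 hours.
True time: 2:45 + 6 hours = 8:45.

Final answer: 8:45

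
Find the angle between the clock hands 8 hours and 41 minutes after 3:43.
First find the time 8 hours and 41 minutes after 3:43.
Total minutes: 3 x 60 + 43 + 8 x 60 + 41 = 744.
744 mod 720 = 24 minutes = 12:24.
Now compute the angle at 12:24:
Hour hand: 0 x 30 + 24 x 0.5 = 12 degrees
Minute hand: 24 x 6 = 144 degrees
Difference: |12 - 144| = 132 degrees
The angle is 132 degrees

Final answer: 132 degrees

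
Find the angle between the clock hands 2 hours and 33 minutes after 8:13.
First find the time 2 hours and 33 minutes after 8:13.
Total minutes: 8 x 60 + 13 + 2 x 60 + 33 = 646.
646 mod 720 = 646 minutes = 10:46.
Now compute the angle at 10:46:
Hour hand: 10 x 30 + 46 x 0.5 = 323 degrees
Minute hand: 46 x 6 = 276 degrees
Difference: |323 - 276| = 47 degrees
The angle is 47 degrees

Final answer: 47 degrees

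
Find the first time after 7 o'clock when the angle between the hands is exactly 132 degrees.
At t minutes past 7:00, the hour hand is at 30 x 7 + 0.5t degrees and the minute hand is at 6t degrees.
The smaller angle between them is 132 degrees when |30H - 5.5t| = 132 or |30H - 5.5t| = 228.
With H = 7, solve 30 x 7 - 5.5t = +/- target for each target:
  t = (30 x 7 - 132) / 5.5 = 14.18
  t = (30 x 7 + 132) / 5.5 = 62.18 (outside (0, 60))
  t = (30 x 7 - 228) / 5.5 = -3.27 (outside (0, 60))
  t = (30 x 7 + 228) / 5.5 = 79.64 (outside (0, 60))
Valid solutions in (0, 60): {14.18} minutes.
The first occurrence is t = 14.18 minutes.
The hands form a 132-degree angle at 14.18 minutes past 7:00.

Final answer: 14.18 minutes past 7:00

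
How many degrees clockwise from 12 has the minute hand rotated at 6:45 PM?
The minute hand moves 6 degrees per minute.
At 6:45: 45 x 6 = 270 degrees

Final answer: 270 degrees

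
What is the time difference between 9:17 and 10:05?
From 9:17 to 10:05:
(10 x 60 + 5) - (9 x 60 + 17) = 605 - 557 = 48 minutes
= 48 minutes

Final answer: 48 minutes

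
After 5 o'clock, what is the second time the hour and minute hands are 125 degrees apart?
At t minutes past 5:00, the hour hand is at 30 x 5 + 0.5t degrees and the minute hand is at 6t degrees.
The smaller angle between them is 125 degrees when |30H - 5.5t| = 125 or |30H - 5.5t| = 235.
With H = 5, solve 30 x 5 - 5.5t = +/- target for each target:
  t = (30 x 5 - 125) / 5.5 = 4.55
  t = (30 x 5 + 125) / 5.5 = 50
  t = (30 x 5 - 235) / 5.5 = -15.45 (outside (0, 60))
  t = (30 x 5 + 235) / 5.5 = 70 (outside (0, 60))
Valid solutions in (0, 60): {4.55, 50} minutes.
The second occurrence is t = 50 minutes.
The hands form a 125-degree angle at 50 minutes past 5:00.

Final answer: 50 minutes past 5:00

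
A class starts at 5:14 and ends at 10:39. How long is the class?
From 5:14 to 10:39:
(10 x 60 + 39) - (5 x 60 + 14) = 639 - 314 = 325 minutes
= 5 hours and 25 minutes

Final answer: 5 hours and 25 minutes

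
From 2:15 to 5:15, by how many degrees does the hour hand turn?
The hour hand moves 0.5 degrees per minute.
Time elapsed: 5:15 - 2:15 = 180 minutes
Angular displacement: 180 x 0.5 = 90 degrees

Final answer: 90 degrees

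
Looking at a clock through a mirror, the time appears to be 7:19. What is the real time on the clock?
Reflection across the vertical (12-6) axis maps a hand at angle A degrees to (360 - A) degrees, which sends a reading of T minutes past 12:00 to (720 - T) minutes past 12:00.
Mirror reads 7:19 = 439 minutes past 12:00.
Actual time: (720 - 439) mod 720 = 281 minutes = 4:41.

Final answer: 4:41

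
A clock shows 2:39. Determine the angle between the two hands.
Hour hand position: 2 x 30 + 39 x 0.5 = 79.5 degrees
Minute hand position: 39 x 6 = 234 degrees
Difference: |79.5 - 234| = 154.5 degrees
The angle between the hands is 154.5 degrees

Final answer: 154.5 degrees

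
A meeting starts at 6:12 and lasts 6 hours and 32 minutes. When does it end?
Starting time: 6:12
Adding 32 minutes to 12 minutes: 12 + 32 = 44 minutes
Adding 6 hours: 6 + 6 = 12
Final time: 12:44

Final answer: 12:44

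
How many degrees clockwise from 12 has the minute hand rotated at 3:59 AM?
The minute hand moves 6 degrees per minute.
At 3:59: 59 x 6 = 354 degrees

Final answer: 354 degrees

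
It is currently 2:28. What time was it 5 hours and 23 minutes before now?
Starting time: 2:28 = 148 total minutes past 12:00
Subtracting: 5 hours and 23 minutes = 323 minutes
148 - 323 = -175 (negative, add 12 hours = 720) = 545 minutes
= 9 hours and 5 minutes past 12:00 = 9:05

Final answer: 9:05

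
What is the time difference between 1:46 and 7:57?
From 1:46 to 7:57:
(7 x 60 + 57) - (1 x 60 + 46) = 477 - 106 = 371 minutes
= 6 hours and 11 minutes

Final answer: 6 hours and 11 minutes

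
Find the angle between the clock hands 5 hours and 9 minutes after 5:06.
First find the time 5 hours and 9 minutes after 5:06.
Total minutes: 5 x 60 + 6 + 5 x 60 + 9 = 615.
615 mod 720 = 615 minutes = 10:15.
Now compute the angle at 10:15:
Hour hand: 10 x 30 + 15 x 0.5 = 307.5 degrees
Minute hand: 15 x 6 = 90 degrees
Difference: |307.5 - 90| = 217.5 degrees
Smaller angle: 360 - 217.5 = 142.5 degrees

Final answer: 142.5 degrees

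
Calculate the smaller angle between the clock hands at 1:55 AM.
Hour hand position: 1 x 30 + 55 x 0.5 = 57.5 degrees
Minute hand position: 55 x 6 = 330 degrees
Difference: |57.5 - 330| = 272.5 degrees
Since 272.5 > 180, the smaller angle is 360 - 272.5 = 87.5 degrees

Final answer: 87.5 degrees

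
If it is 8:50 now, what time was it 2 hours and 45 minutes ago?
Starting time: 8:50 = 530 total minutes past 12:00
Subtracting: 2 hours and 45 minutes = 165 minutes
530 - 165 = 365 minutes
= 6 hours and 5 minutes past 12:00 = 6:05

Final answer: 6:05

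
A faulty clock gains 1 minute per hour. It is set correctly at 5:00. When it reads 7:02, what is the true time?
For every 60 true minutes, the faulty clock advances 61 minutes, so 1 faulty-clock minute corresponds to 60/61 true minutes.
From 5:00 to 7:02 on the faulty dial is 122 minutes.
True elapsed: 122 x 60/61 = 120 minutes = 2 hours.
True time: 5:00 + 2 hours = 7:00.

Final answer: 7:00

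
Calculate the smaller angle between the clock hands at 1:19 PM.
Hour hand position: 1 x 30 + 19 x 0.5 = 39.5 degrees
Minute hand position: 19 x 6 = 114 degrees
Difference: |39.5 - 114| = 74.5 degrees
The angle between the hands is 74.5 degrees

Final answer: 74.5 degrees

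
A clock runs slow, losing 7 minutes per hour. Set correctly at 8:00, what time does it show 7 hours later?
For every 60 true minutes, the faulty clock advances 60 - 7 = 53 minutes.
True elapsed: 7 hours = 420 minutes.
Faulty clock advances: 420 x 53/60 = 371 minutes (drift: 49 minutes behind).
Shown time: 8:00 + 371 minutes = 2:11.

Final answer: 2:11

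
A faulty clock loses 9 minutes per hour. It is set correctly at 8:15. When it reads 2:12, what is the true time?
For every 60 true minutes, the faulty clock advances 51 minutes, so 1 faulty-clock minute corresponds to 60/51 true minutes.
From 8:15 to 2:12 on the faulty dial is 357 minutes.
True elapsed: 357 x 60/51 = 420 minutes = 7 hours.
True time: 8:15 + 7 hours = 3:15.

Final answer: 3:15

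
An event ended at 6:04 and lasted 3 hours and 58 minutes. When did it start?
Starting time: 6:04 = 364 total minutes past 12:00
Subtracting: 3 hours and 58 minutes = 238 minutes
364 - 238 = 126 minutes
= 2 hours and 6 minutes past 12:00 = 2:06

Final answer: 2:06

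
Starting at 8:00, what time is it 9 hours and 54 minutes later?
Starting time: 8:00
Adding 54 minutes to 0 minutes: 0 + 54 = 54 minutes
Adding 9 hours: 8 + 9 = 17 - 12 = 5
Final time: 5:54

Final answer: 5:54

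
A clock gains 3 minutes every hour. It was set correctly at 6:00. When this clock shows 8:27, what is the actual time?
For every 60 true minutes, the faulty clock advances 63 minutes, so 1 faulty-clock minute corresponds to 60/63 true minutes.
From 6:00 to 8:27 on the faulty dial is 147 minutes.
True elapsed: 147 x 60/63 = 140 minutes = 2 hours and 20 minutes.
True time: 6:00 + 2 hours and 20 minutes = 8:20.

Final answer: 8:20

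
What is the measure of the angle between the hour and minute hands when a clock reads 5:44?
Hour hand position: 5 x 30 + 44 x 0.5 = 172 degrees
Minute hand position: 44 x 6 = 264 degrees
Difference: |172 - 264| = 92 degrees
The angle between the hands is 92 degrees

Final answer: 92 degrees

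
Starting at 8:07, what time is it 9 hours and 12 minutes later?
Starting time: 8:07
Adding 12 minutes to 7 minutes: 7 + 12 = 19 minutes
Adding 9 hours: 8 + 9 = 17 - 12 = 5
Final time: 5:19

Final answer: 5:19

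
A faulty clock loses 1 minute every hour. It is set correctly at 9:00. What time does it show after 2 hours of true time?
For every 60 true minutes, the faulty clock advances 60 - 1 = 59 minutes.
True elapsed: 2 hours = 120 minutes.
Faulty clock advances: 120 x 59/60 = 118 minutes (drift: 2 minutes behind).
Shown time: 9:00 + 118 minutes = 10:58.

Final answer: 10:58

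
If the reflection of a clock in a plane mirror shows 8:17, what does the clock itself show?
Reflection across the vertical (12-6) axis maps a hand at angle A degrees to (360 - A) degrees, which sends a reading of T minutes past 12:00 to (720 - T) minutes past 12:00.
Mirror reads 8:17 = 497 minutes past 12:00.
Actual time: (720 - 497) mod 720 = 223 minutes = 3:43.

Final answer: 3:43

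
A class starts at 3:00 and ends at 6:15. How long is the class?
From 3:00 to 6:15:
(6 x 60 + 15) - (3 x 60 + 0) = 375 - 180 = 195 minutes
= 3 hours and 15 minutes

Final answer: 3 hours and 15 minutes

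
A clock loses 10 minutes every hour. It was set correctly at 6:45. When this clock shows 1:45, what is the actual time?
For every 60 true minutes, the faulty clock advances 50 minutes, so 1 faulty-clock minute corresponds to 60/50 true minutes.
From 6:45 to 1:45 on the faulty dial is 420 minutes.
True elapsed: 420 x 60/50 = 504 minutes = 8 hours and 24 minutes.
True time: 6:45 + 8 hours and 24 minutes = 3:09.

Final answer: 3:09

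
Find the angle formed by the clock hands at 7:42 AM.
Hour hand position: 7 x 30 + 42 x 0.5 = 231 degrees
Minute hand position: 42 x 6 = 252 degrees
Difference: |231 - 252| = 21 degrees
The angle between the hands is 21 degrees

Final answer: 21 degrees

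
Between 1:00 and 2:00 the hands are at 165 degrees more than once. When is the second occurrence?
At t minutes past 1:00, the hour hand is at 30 x 1 + 0.5t degrees and the minute hand is at 6t degrees.
The smaller angle between them is 165 degrees when |30H - 5.5t| = 165 or |30H - 5.5t| = 195.
With H = 1, solve 30 x 1 - 5.5t = +/- target for each target:
  t = (30 x 1 - 165) / 5.5 = -24.55 (outside (0, 60))
  t = (30 x 1 + 165) / 5.5 = 35.45
  t = (30 x 1 - 195) / 5.5 = -30 (outside (0, 60))
  t = (30 x 1 + 195) / 5.5 = 40.91
Valid solutions in (0, 60): {35.45, 40.91} minutes.
The second occurrence is t = 40.91 minutes.
The hands form a 165-degree angle at 40.91 minutes past 1:00.

Final answer: 40.91 minutes past 1:00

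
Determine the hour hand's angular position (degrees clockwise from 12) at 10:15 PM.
The hour hand moves 30 degrees per hour and 0.5 degrees per minute.
At 10:15: (10) x 30 + 15 x 0.5 = 300 + 7.5 = 307.5 degrees

Final answer: 307.5 degrees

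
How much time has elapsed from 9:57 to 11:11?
From 9:57 to 11:11:
(11 x 60 + 11) - (9 x 60 + 57) = 671 - 597 = 74 minutes
= 1 hour and 14 minutes

Final answer: 1 hour and 14 minutes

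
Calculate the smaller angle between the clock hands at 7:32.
Hour hand position: 7 x 30 + 32 x 0.5 = 226 degrees
Minute hand position: 32 x 6 = 192 degrees
Difference: |226 - 192| = 34 degrees
The angle between the hands is 34 degrees

Final answer: 34 degrees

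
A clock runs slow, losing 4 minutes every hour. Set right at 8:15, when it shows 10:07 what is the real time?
For every 60 true minutes, the faulty clock advances 56 minutes, so 1 faulty-clock minute corresponds to 60/56 true minutes.
From 8:15 to 10:07 on the faulty dial is 112 minutes.
True elapsed: 112 x 60/56 = 120 minutes = 2 hours.
True time: 8:15 + 2 hours = 10:15.

Final answer: 10:15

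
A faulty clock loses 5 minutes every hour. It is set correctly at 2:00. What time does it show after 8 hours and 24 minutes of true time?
For every 60 true minutes, the faulty clock advances 60 - 5 = 55 minutes.
True elapsed: 8 hours and 24 minutes = 504 minutes.
Faulty clock advances: 504 x 55/60 = 462 minutes (drift: 42 minutes behind).
Shown time: 2:00 + 462 minutes = 9:42.

Final answer: 9:42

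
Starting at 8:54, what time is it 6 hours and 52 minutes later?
Starting time: 8:54
Adding 52 minutes to 54 minutes: 54 + 52 = 106 minutes = 1 hour and 46 minutes
Adding 6 hours: 8 + 6 + 1 (carry) = 15 - 12 = 3
Final time: 3:46

Final answer: 3:46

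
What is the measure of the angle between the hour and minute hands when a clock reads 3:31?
Hour hand position: 3 x 30 + 31 x 0.5 = 105.5 degrees
Minute hand position: 31 x 6 = 186 degrees
Difference: |105.5 - 186| = 80.5 degrees
The angle between the hands is 80.5 degrees

Final answer: 80.5 degrees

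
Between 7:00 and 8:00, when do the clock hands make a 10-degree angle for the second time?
At t minutes past 7:00, the hour hand is at 30 x 7 + 0.5t degrees and the minute hand is at 6t degrees.
The smaller angle between them is 10 degrees when |30H - 5.5t| = 10 or |30H - 5.5t| = 350.
With H = 7, solve 30 x 7 - 5.5t = +/- target for each target:
  t = (30 x 7 - 10) / 5.5 = 36.36
  t = (30 x 7 + 10) / 5.5 = 40
  t = (30 x 7 - 350) / 5.5 = -25.45 (outside (0, 60))
  t = (30 x 7 + 350) / 5.5 = 101.82 (outside (0, 60))
Valid solutions in (0, 60): {36.36, 40} minutes.
The second occurrence is t = 40 minutes.
The hands form a 10-degree angle at 40 minutes past 7:00.

Final answer: 40 minutes past 7:00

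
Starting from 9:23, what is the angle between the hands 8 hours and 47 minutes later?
First find the time 8 hours and 47 minutes after 9:23.
Total minutes: 9 x 60 + 23 + 8 x 60 + 47 = 1090.
1090 mod 720 = 370 minutes = 6:10.
Now compute the angle at 6:10:
Hour hand: 6 x 30 + 10 x 0.5 = 185 degrees
Minute hand: 10 x 6 = 60 degrees
Difference: |185 - 60| = 125 degrees
The angle is 125 degrees

Final answer: 125 degrees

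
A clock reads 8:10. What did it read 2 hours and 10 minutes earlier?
Starting time: 8:10 = 490 total minutes past 12:00
Subtracting: 2 hours and 10 minutes = 130 minutes
490 - 130 = 360 minutes
= 6 hours past 12:00 = 6:00

Final answer: 6:00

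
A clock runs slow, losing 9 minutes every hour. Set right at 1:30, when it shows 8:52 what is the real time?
For every 60 true minutes, the faulty clock advances 51 minutes, so 1 faulty-clock minute corresponds to 60/51 true minutes.
From 1:30 to 8:52 on the faulty dial is 442 minutes.
True elapsed: 442 x 60/51 = 520 minutes = 8 hours and 40 minutes.
True time: 1:30 + 8 hours and 40 minutes = 10:10.

Final answer: 10:10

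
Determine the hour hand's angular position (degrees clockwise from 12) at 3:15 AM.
The hour hand moves 30 degrees per hour and 0.5 degrees per minute.
At 3:15: (3) x 30 + 15 x 0.5 = 90 + 7.5 = 97.5 degrees

Final answer: 97.5 degrees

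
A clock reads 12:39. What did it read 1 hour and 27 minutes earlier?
Starting time: 12:39 = 39 total minutes past 12:00
Subtracting: 1 hour and 27 minutes = 87 minutes
39 - 87 = -48 (negative, add 12 hours = 720) = 672 minutes
= 11 hours and 12 minutes past 12:00 = 11:12

Final answer: 11:12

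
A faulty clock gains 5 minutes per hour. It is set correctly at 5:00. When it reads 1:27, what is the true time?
For every 60 true minutes, the faulty clock advances 65 minutes, so 1 faulty-clock minute corresponds to 60/65 true minutes.
From 5:00 to 1:27 on the faulty dial is 507 minutes.
True elapsed: 507 x 60/65 = 468 minutes = 7 hours and 48 minutes.
True time: 5:00 + 7 hours and 48 minutes = 12:48.

Final answer: 12:48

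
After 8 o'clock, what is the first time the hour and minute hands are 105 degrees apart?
At t minutes past 8:00, the hour hand is at 30 x 8 + 0.5t degrees and the minute hand is at 6t degrees.
The smaller angle between them is 105 degrees when |30H - 5.5t| = 105 or |30H - 5.5t| = 255.
With H = 8, solve 30 x 8 - 5.5t = +/- target for each target:
  t = (30 x 8 - 105) / 5.5 = 24.55
  t = (30 x 8 + 105) / 5.5 = 62.73 (outside (0, 60))
  t = (30 x 8 - 255) / 5.5 = -2.73 (outside (0, 60))
  t = (30 x 8 + 255) / 5.5 = 90 (outside (0, 60))
Valid solutions in (0, 60): {24.55} minutes.
The first occurrence is t = 24.55 minutes.
The hands form a 105-degree angle at 24.55 minutes past 8:00.

Final answer: 24.55 minutes past 8:00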